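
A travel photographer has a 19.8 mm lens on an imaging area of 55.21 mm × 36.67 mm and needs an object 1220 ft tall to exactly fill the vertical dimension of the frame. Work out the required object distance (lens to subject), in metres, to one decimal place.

W: 1220 ft × 304.8 mm/ft = 371855.99 mm.
Magnification m = h/W = dᵢ/dₒ; combined with 1/f = 1/dₒ + 1/dᵢ this gives dₒ = f·(1 + W/h).
dₒ = 19.8 mm × (1 + 371856/36.67) = 19.8 × 10141.6051 ≈ 200803.780 mm = 200.804 m.

200.8 m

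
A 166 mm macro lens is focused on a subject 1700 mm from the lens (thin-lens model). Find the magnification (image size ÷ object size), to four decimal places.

Thin lens: 1/f = 1/dₒ + 1/dᵢ → 1/dᵢ = 1/166 − 1/1700 = 0.0054359 mm⁻¹, so dᵢ ≈ 183.9635 mm.
Magnification m = dᵢ/dₒ = 183.9635/1700 ≈ 0.10821.

0.1082×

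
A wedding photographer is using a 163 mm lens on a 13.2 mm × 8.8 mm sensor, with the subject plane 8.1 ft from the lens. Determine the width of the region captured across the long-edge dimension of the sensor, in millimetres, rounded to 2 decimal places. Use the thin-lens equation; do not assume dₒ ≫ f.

dₒ: 8.1 ft × 304.8 mm/ft = 2468.88 mm.
Similar triangles through the lens centre give W/dₒ = w/dᵢ; with 1/f = 1/dₒ + 1/dᵢ this gives W = w·(dₒ − f)/f.
W = 13.2 mm × (2468.88 − 163) / 163 = 13.2 × 14.1465 ≈ 186.734 mm.

186.73 mm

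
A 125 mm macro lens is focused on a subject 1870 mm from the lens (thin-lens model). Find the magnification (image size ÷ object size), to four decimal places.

Thin lens: 1/f = 1/dₒ + 1/dᵢ → 1/dᵢ = 1/125 − 1/1870 = 0.0074652 mm⁻¹, so dᵢ ≈ 133.9542 mm.
Magnification m = dᵢ/dₒ = 133.9542/1870 ≈ 0.07163.

0.0716×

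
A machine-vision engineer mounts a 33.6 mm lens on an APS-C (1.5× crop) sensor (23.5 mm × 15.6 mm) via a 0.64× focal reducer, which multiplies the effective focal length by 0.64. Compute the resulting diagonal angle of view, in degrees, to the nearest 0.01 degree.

Effective focal length f = 33.6 × 0.64 = 21.504 mm.
Sensor diagonal = √(23.5² + 15.6²) = √795.6100 ≈ 28.2066 mm.
α = 2·arctan(28.207 / (2 × 21.504)) = 2·arctan(0.65584) ≈ 66.5173°.

66.52°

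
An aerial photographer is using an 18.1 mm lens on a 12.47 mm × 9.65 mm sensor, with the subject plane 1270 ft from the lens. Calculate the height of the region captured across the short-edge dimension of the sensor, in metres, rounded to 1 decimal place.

dₒ: 1270 ft × 304.8 mm/ft = 387095.99 mm.
Similar triangles through the lens centre give W/dₒ = h/dᵢ; with 1/f = 1/dₒ + 1/dᵢ this gives W = h·(dₒ − f)/f.
W = 9.65 mm × (387096 − 18.1) / 18.1 = 9.65 × 21385.5187 ≈ 206370.255 mm = 206.37 m.

206.4 m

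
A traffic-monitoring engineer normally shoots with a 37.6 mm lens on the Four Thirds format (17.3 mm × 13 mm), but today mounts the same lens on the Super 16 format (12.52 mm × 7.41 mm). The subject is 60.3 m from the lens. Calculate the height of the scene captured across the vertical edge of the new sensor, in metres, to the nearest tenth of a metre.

11.9 m

The focal length stays 37.6 mm; the relevant sensor dimension is now h = 7.41 mm. Object distance dₒ = 60.3 m = 60300 mm.
Thin-lens field height W = h·(dₒ − f)/f = 7.41 × (60300 − 37.6)/37.6 ≈ 11876.180 mm = 11.8762 m.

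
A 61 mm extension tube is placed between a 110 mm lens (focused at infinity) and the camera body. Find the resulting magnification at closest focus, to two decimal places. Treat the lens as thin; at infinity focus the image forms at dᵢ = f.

The tube moves the image plane from f to f + e, so dᵢ = 110 + 61 = 171 mm. Focus is achieved when 1/f = 1/dₒ + 1/dᵢ, giving dₒ = 1/(1/f − 1/(f+e)).
Magnification m = dᵢ/dₒ = (f+e)·(1/f − 1/(f+e)) = e/f = 61/110 ≈ 0.5545.

0.55×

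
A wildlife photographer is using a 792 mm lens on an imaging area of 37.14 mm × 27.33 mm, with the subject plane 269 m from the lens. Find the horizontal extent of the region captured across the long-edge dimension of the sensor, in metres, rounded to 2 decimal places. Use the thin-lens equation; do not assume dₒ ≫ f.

12.58 m

dₒ: 269 m = 269000 mm.
Similar triangles through the lens centre give W/dₒ = w/dᵢ; with 1/f = 1/dₒ + 1/dᵢ this gives W = w·(dₒ − f)/f.
W = 37.14 mm × (269000 − 792) / 792 = 37.14 × 338.6465 ≈ 12577.330 mm = 12.5773 m.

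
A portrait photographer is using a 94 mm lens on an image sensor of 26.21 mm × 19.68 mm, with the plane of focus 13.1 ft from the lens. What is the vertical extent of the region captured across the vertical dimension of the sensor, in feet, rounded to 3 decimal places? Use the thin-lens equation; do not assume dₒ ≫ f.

dₒ: 13.1 ft × 304.8 mm/ft = 3992.88 mm.
Similar triangles through the lens centre give W/dₒ = h/dᵢ; with 1/f = 1/dₒ + 1/dᵢ this gives W = h·(dₒ − f)/f.
W = 19.68 mm × (3992.88 − 94) / 94 = 19.68 × 41.4774 ≈ 816.276 mm = 816.276/304.8 ft = 2.67807 ft.

2.678 ft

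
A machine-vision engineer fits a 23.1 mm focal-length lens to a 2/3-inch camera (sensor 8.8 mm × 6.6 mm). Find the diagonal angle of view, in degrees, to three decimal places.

Sensor diagonal = √(8.8² + 6.6²) = √121.0000 ≈ 11.0000 mm.
Angle of view α = 2·arctan(d/2f) with d = 11.0000 mm and f = 23.1 mm.
d/2f = 0.23810; arctan(0.23810) ≈ 13.3925°, so α ≈ 26.7850°.

26.785°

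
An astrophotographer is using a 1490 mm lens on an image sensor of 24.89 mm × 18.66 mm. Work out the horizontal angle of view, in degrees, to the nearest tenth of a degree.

1.0°

Angle of view α = 2·arctan(w/2f) with w = 24.89 mm and f = 1490 mm.
w/2f = 0.00835; arctan(0.00835) ≈ 0.4785°, so α ≈ 0.9571°.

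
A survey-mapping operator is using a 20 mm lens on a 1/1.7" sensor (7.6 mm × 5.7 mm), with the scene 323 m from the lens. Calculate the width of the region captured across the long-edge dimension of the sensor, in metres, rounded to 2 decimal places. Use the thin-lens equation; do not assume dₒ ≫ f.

122.73 m

dₒ: 323 m = 323000 mm.
Similar triangles through the lens centre give W/dₒ = w/dᵢ; with 1/f = 1/dₒ + 1/dᵢ this gives W = w·(dₒ − f)/f.
W = 7.6 mm × (323000 − 20) / 20 = 7.6 × 16149.0000 ≈ 122732.400 mm = 122.732 m.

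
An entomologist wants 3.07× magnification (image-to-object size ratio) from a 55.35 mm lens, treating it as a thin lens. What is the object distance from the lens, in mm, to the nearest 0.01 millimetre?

73.38 mm

With m = dᵢ/dₒ and 1/f = 1/dₒ + 1/dᵢ, substituting dᵢ = m·dₒ gives 1/f = (1 + 1/m)/dₒ, hence dₒ = f·(1 + 1/m).
dₒ = 55.35 × (1 + 1/3.07) = 55.35 × 1.32573 ≈ 73.379 mm.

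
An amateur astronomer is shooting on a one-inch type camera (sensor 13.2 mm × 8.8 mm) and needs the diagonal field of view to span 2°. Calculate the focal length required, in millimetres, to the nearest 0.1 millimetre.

454.4 mm

Sensor diagonal = √(13.2² + 8.8²) = √251.6800 ≈ 15.8644 mm.
From α = 2·arctan(d/2f) we get f = d / (2·tan(α/2)).
With d = 15.8644 mm and α/2 = 1°, tan(α/2) ≈ 0.01746, so f ≈ 15.8644 / 0.03491 ≈ 454.4362 mm.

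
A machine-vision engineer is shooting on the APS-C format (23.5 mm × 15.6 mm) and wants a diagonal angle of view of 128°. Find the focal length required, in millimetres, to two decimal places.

6.88 mm

Sensor diagonal = √(23.5² + 15.6²) = √795.6100 ≈ 28.2066 mm.
From α = 2·arctan(d/2f) we get f = d / (2·tan(α/2)).
With d = 28.2066 mm and α/2 = 64°, tan(α/2) ≈ 2.05030, so f ≈ 28.2066 / 4.10061 ≈ 6.8786 mm.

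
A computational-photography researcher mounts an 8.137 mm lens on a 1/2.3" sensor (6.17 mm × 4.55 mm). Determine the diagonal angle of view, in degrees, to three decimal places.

50.448°

Sensor diagonal = √(6.17² + 4.55²) = √58.7714 ≈ 7.6663 mm.
Angle of view α = 2·arctan(d/2f) with d = 7.6663 mm and f = 8.137 mm.
d/2f = 0.47107; arctan(0.47107) ≈ 25.2239°, so α ≈ 50.4478°.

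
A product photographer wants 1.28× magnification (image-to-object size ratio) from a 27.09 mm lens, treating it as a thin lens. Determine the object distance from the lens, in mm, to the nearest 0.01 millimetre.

With m = dᵢ/dₒ and 1/f = 1/dₒ + 1/dᵢ, substituting dᵢ = m·dₒ gives 1/f = (1 + 1/m)/dₒ, hence dₒ = f·(1 + 1/m).
dₒ = 27.09 × (1 + 1/1.28) = 27.09 × 1.78125 ≈ 48.254 mm.

48.25 mm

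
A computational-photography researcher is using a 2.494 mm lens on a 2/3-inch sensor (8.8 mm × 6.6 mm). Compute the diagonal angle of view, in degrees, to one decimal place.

131.2°

Sensor diagonal = √(8.8² + 6.6²) = √121.0000 ≈ 11.0000 mm.
Angle of view α = 2·arctan(d/2f) with d = 11.0000 mm and f = 2.494 mm.
d/2f = 2.20529; arctan(2.20529) ≈ 65.6079°, so α ≈ 131.2157°.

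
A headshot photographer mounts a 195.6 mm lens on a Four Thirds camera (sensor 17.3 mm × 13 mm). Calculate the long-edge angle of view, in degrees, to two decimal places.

Angle of view α = 2·arctan(w/2f) with w = 17.3 mm and f = 195.6 mm.
w/2f = 0.04422; arctan(0.04422) ≈ 2.5321°, so α ≈ 5.0643°.

5.06°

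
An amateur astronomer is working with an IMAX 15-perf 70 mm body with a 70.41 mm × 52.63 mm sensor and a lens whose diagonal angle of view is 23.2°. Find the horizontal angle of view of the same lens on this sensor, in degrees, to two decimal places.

18.67°

Sensor diagonal = √(70.41² + 52.63²) = √7727.4850 ≈ 87.9061 mm.
From the diagonal AOV: f = 87.9061 / (2·tan(11.6°)) = 87.9061 / 0.41054 ≈ 214.1226 mm.
Horizontal AOV = 2·arctan(70.41 / (2 × 214.1226)) = 2·arctan(0.16442) ≈ 18.6735°.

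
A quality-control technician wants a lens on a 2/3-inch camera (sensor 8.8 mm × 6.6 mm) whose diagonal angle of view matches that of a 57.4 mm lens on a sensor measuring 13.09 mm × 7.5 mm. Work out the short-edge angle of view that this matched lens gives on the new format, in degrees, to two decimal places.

9.02°

Sensor diagonal = √(13.09² + 7.5²) = √227.5981 ≈ 15.0864 mm.
Sensor diagonal = √(8.8² + 6.6²) = √121.0000 ≈ 11.0000 mm.
Equal diagonal AOV ⇒ f₂ = f₁ · 11.0000/15.0864 = 57.4 × 0.72914 ≈ 41.8524 mm.
Short-edge AOV on the new format = 2·arctan(6.6 / (2 × 41.8524)) = 2·arctan(0.07885) ≈ 9.0167°.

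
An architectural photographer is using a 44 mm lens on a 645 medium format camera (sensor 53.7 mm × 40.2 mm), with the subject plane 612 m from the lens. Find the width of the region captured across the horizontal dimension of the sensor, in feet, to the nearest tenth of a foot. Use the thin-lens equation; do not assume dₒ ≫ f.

2450.3 ft

dₒ: 612 m = 612000 mm.
Similar triangles through the lens centre give W/dₒ = w/dᵢ; with 1/f = 1/dₒ + 1/dᵢ this gives W = w·(dₒ − f)/f.
W = 53.7 mm × (612000 − 44) / 44 = 53.7 × 13908.0909 ≈ 746864.482 mm = 746864.482/304.8 ft = 2450.34 ft.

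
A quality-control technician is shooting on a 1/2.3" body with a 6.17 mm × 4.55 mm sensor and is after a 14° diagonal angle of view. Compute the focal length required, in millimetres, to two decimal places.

31.22 mm

Sensor diagonal = √(6.17² + 4.55²) = √58.7714 ≈ 7.6663 mm.
From α = 2·arctan(d/2f) we get f = d / (2·tan(α/2)).
With d = 7.6663 mm and α/2 = 7°, tan(α/2) ≈ 0.12278, so f ≈ 7.6663 / 0.24557 ≈ 31.2183 mm.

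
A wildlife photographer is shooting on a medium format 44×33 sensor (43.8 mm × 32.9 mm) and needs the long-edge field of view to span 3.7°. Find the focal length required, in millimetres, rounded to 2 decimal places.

678.02 mm

From α = 2·arctan(w/2f) we get f = w / (2·tan(α/2)).
With w = 43.8 mm and α/2 = 1.85°, tan(α/2) ≈ 0.03230, so f ≈ 43.8 / 0.06460 ≈ 678.0224 mm.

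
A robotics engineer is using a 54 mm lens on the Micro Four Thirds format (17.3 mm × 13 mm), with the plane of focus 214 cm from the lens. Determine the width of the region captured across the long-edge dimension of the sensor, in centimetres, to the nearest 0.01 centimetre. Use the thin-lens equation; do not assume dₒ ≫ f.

dₒ: 214 cm = 2140 mm.
Similar triangles through the lens centre give W/dₒ = w/dᵢ; with 1/f = 1/dₒ + 1/dᵢ this gives W = w·(dₒ − f)/f.
W = 17.3 mm × (2140 − 54) / 54 = 17.3 × 38.6296 ≈ 668.293 mm = 66.8293 cm.

66.83 cm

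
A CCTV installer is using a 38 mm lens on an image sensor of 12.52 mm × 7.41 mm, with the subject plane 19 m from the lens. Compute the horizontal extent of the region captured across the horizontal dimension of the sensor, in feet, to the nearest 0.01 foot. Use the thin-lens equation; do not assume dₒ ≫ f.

dₒ: 19 m = 19000 mm.
Similar triangles through the lens centre give W/dₒ = w/dᵢ; with 1/f = 1/dₒ + 1/dᵢ this gives W = w·(dₒ − f)/f.
W = 12.52 mm × (19000 − 38) / 38 = 12.52 × 499.0000 ≈ 6247.480 mm = 6247.480/304.8 ft = 20.497 ft.

20.50 ft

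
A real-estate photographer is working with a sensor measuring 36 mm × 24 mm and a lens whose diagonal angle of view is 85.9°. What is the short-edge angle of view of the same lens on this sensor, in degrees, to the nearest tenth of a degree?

54.6°

Sensor diagonal = √(36² + 24²) = √1872.0000 ≈ 43.2666 mm.
From the diagonal AOV: f = 43.2666 / (2·tan(42.95°)) = 43.2666 / 1.86177 ≈ 23.2395 mm.
Short-edge AOV = 2·arctan(24 / (2 × 23.2395)) = 2·arctan(0.51636) ≈ 54.6202°.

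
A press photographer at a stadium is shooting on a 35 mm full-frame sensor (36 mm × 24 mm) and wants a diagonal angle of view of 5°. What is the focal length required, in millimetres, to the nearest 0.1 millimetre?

495.5 mm

Sensor diagonal = √(36² + 24²) = √1872.0000 ≈ 43.2666 mm.
From α = 2·arctan(d/2f) we get f = d / (2·tan(α/2)).
With d = 43.2666 mm and α/2 = 2.5°, tan(α/2) ≈ 0.04366, so f ≈ 43.2666 / 0.08732 ≈ 495.4842 mm.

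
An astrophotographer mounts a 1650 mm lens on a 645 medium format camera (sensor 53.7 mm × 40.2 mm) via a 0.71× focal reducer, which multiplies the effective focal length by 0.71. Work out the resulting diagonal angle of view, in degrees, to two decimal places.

3.28°

Effective focal length f = 1650 × 0.71 = 1171.5 mm.
Sensor diagonal = √(53.7² + 40.2²) = √4499.7300 ≈ 67.0800 mm.
α = 2·arctan(67.080 / (2 × 1171.5)) = 2·arctan(0.02863) ≈ 3.2799°.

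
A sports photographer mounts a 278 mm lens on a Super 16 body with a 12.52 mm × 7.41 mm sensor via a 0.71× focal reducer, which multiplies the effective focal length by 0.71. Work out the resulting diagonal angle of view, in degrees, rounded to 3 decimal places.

4.221°

Effective focal length f = 278 × 0.71 = 197.38 mm.
Sensor diagonal = √(12.52² + 7.41²) = √211.6585 ≈ 14.5485 mm.
α = 2·arctan(14.548 / (2 × 197.38)) = 2·arctan(0.03685) ≈ 4.2212°.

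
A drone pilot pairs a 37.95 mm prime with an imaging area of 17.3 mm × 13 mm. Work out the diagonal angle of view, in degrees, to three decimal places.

31.827°

Sensor diagonal = √(17.3² + 13²) = √468.2900 ≈ 21.6400 mm.
Angle of view α = 2·arctan(d/2f) with d = 21.6400 mm and f = 37.95 mm.
d/2f = 0.28511; arctan(0.28511) ≈ 15.9135°, so α ≈ 31.8270°.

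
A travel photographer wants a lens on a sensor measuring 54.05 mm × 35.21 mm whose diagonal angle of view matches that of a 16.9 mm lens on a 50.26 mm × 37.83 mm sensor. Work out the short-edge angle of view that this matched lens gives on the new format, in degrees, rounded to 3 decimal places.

90.902°

Sensor diagonal = √(50.26² + 37.83²) = √3957.1765 ≈ 62.9061 mm.
Sensor diagonal = √(54.05² + 35.21²) = √4161.1466 ≈ 64.5070 mm.
Equal diagonal AOV ⇒ f₂ = f₁ · 64.5070/62.9061 = 16.9 × 1.02545 ≈ 17.3301 mm.
Short-edge AOV on the new format = 2·arctan(35.21 / (2 × 17.3301)) = 2·arctan(1.01586) ≈ 90.9018°.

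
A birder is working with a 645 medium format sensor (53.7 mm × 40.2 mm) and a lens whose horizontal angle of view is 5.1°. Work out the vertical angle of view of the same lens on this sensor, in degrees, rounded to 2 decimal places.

From the horizontal AOV: f = 53.7 / (2·tan(2.55°)) = 53.7 / 0.08907 ≈ 602.8925 mm.
Vertical AOV = 2·arctan(40.2 / (2 × 602.8925)) = 2·arctan(0.03334) ≈ 3.8190°.

3.82°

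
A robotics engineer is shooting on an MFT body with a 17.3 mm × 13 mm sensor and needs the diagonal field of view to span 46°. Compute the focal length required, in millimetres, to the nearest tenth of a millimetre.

25.5 mm

Sensor diagonal = √(17.3² + 13²) = √468.2900 ≈ 21.6400 mm.
From α = 2·arctan(d/2f) we get f = d / (2·tan(α/2)).
With d = 21.6400 mm and α/2 = 23°, tan(α/2) ≈ 0.42447, so f ≈ 21.6400 / 0.84895 ≈ 25.4903 mm.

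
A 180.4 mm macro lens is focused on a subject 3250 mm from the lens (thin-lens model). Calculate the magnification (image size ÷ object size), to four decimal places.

Thin lens: 1/f = 1/dₒ + 1/dᵢ → 1/dᵢ = 1/180.4 − 1/3250 = 0.0052355 mm⁻¹, so dᵢ ≈ 191.0021 mm.
Magnification m = dᵢ/dₒ = 191.0021/3250 ≈ 0.05877.

0.0588×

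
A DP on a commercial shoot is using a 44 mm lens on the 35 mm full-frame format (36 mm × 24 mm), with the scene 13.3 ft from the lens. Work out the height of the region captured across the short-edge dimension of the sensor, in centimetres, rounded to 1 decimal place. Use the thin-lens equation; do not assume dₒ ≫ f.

dₒ: 13.3 ft × 304.8 mm/ft = 4053.84 mm.
Similar triangles through the lens centre give W/dₒ = h/dᵢ; with 1/f = 1/dₒ + 1/dᵢ this gives W = h·(dₒ − f)/f.
W = 24 mm × (4053.84 − 44) / 44 = 24 × 91.1327 ≈ 2187.185 mm = 218.719 cm.

218.7 cm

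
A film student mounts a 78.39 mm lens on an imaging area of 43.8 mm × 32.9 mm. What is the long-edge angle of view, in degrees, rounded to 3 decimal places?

Angle of view α = 2·arctan(w/2f) with w = 43.8 mm and f = 78.39 mm.
w/2f = 0.27937; arctan(0.27937) ≈ 15.6089°, so α ≈ 31.2178°.

31.218°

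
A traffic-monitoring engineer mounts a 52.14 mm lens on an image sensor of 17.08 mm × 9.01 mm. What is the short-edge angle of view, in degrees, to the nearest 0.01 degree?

Angle of view α = 2·arctan(h/2f) with h = 9.01 mm and f = 52.14 mm.
h/2f = 0.08640; arctan(0.08640) ≈ 4.9382°, so α ≈ 9.8764°.

9.88°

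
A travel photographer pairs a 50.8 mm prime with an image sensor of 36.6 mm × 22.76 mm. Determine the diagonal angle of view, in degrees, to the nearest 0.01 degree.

45.97°

Sensor diagonal = √(36.6² + 22.76²) = √1857.5776 ≈ 43.0996 mm.
Angle of view α = 2·arctan(d/2f) with d = 43.0996 mm and f = 50.8 mm.
d/2f = 0.42421; arctan(0.42421) ≈ 22.9871°, so α ≈ 45.9742°.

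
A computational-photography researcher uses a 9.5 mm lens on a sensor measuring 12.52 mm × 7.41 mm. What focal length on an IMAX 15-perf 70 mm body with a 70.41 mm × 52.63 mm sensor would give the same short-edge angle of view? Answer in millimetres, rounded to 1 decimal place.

Equal angle of view means equal height/f ratio, so f₂ = f₁ · (height₂/height₁) = 9.5 × 52.63/7.41.
f₂ = 9.5 × 7.10256 ≈ 67.474 mm.

67.5 mm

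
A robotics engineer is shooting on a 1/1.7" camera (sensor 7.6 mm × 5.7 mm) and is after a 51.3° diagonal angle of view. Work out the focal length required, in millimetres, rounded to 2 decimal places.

Sensor diagonal = √(7.6² + 5.7²) = √90.2500 ≈ 9.5000 mm.
From α = 2·arctan(d/2f) we get f = d / (2·tan(α/2)).
With d = 9.5000 mm and α/2 = 25.65°, tan(α/2) ≈ 0.48019, so f ≈ 9.5000 / 0.96039 ≈ 9.8919 mm.

9.89 mm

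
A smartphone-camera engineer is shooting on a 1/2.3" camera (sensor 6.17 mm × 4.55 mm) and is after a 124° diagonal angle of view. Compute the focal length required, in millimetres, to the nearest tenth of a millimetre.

2.0 mm

Sensor diagonal = √(6.17² + 4.55²) = √58.7714 ≈ 7.6663 mm.
From α = 2·arctan(d/2f) we get f = d / (2·tan(α/2)).
With d = 7.6663 mm and α/2 = 62°, tan(α/2) ≈ 1.88073, so f ≈ 7.6663 / 3.76145 ≈ 2.0381 mm.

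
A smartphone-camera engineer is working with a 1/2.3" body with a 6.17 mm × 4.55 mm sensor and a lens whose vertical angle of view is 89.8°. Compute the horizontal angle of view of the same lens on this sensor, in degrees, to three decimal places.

From the vertical AOV: f = 4.55 / (2·tan(44.9°)) = 4.55 / 1.99303 ≈ 2.2830 mm.
Horizontal AOV = 2·arctan(6.17 / (2 × 2.2830)) = 2·arctan(1.35132) ≈ 106.9958°.

106.996°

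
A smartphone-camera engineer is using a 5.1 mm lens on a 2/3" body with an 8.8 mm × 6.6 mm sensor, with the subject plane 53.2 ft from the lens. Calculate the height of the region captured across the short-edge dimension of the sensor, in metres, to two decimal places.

dₒ: 53.2 ft × 304.8 mm/ft = 16215.36 mm.
Similar triangles through the lens centre give W/dₒ = h/dᵢ; with 1/f = 1/dₒ + 1/dᵢ this gives W = h·(dₒ − f)/f.
W = 6.6 mm × (16215.4 − 5.1) / 5.1 = 6.6 × 3178.4823 ≈ 20977.983 mm = 20.978 m.

20.98 m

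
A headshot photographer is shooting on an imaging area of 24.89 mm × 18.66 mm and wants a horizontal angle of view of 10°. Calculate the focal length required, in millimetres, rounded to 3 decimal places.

From α = 2·arctan(w/2f) we get f = w / (2·tan(α/2)).
With w = 24.89 mm and α/2 = 5°, tan(α/2) ≈ 0.08749, so f ≈ 24.89 / 0.17498 ≈ 142.2470 mm.

142.247 mm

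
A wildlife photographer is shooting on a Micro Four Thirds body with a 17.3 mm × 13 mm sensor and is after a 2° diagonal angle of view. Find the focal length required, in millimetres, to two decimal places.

Sensor diagonal = √(17.3² + 13²) = √468.2900 ≈ 21.6400 mm.
From α = 2·arctan(d/2f) we get f = d / (2·tan(α/2)).
With d = 21.6400 mm and α/2 = 1°, tan(α/2) ≈ 0.01746, so f ≈ 21.6400 / 0.03491 ≈ 619.8776 mm.

619.88 mm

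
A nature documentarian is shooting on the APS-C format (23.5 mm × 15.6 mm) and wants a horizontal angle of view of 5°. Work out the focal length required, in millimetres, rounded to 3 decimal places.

269.119 mm

From α = 2·arctan(w/2f) we get f = w / (2·tan(α/2)).
With w = 23.5 mm and α/2 = 2.5°, tan(α/2) ≈ 0.04366, so f ≈ 23.5 / 0.08732 ≈ 269.1192 mm.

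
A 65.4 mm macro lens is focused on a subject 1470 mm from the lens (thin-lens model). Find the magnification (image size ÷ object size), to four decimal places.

0.0466×

Thin lens: 1/f = 1/dₒ + 1/dᵢ → 1/dᵢ = 1/65.4 − 1/1470 = 0.0146102 mm⁻¹, so dᵢ ≈ 68.4451 mm.
Magnification m = dᵢ/dₒ = 68.4451/1470 ≈ 0.04656.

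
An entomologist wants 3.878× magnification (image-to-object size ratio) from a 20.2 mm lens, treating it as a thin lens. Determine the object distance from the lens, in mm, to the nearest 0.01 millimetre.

25.41 mm

With m = dᵢ/dₒ and 1/f = 1/dₒ + 1/dᵢ, substituting dᵢ = m·dₒ gives 1/f = (1 + 1/m)/dₒ, hence dₒ = f·(1 + 1/m).
dₒ = 20.2 × (1 + 1/3.878) = 20.2 × 1.25786 ≈ 25.409 mm.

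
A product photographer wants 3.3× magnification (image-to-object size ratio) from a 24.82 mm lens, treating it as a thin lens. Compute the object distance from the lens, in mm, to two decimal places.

32.34 mm

With m = dᵢ/dₒ and 1/f = 1/dₒ + 1/dᵢ, substituting dᵢ = m·dₒ gives 1/f = (1 + 1/m)/dₒ, hence dₒ = f·(1 + 1/m).
dₒ = 24.82 × (1 + 1/3.3) = 24.82 × 1.30303 ≈ 32.341 mm.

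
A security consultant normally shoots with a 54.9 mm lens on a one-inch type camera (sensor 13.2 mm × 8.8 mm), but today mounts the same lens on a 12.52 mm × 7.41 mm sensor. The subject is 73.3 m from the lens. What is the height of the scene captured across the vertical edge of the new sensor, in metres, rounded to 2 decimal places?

9.89 m

The focal length stays 54.9 mm; the relevant sensor dimension is now h = 7.41 mm. Object distance dₒ = 73.3 m = 73300 mm.
Thin-lens field height W = h·(dₒ − f)/f = 7.41 × (73300 − 54.9)/54.9 ≈ 9886.087 mm = 9.88609 m.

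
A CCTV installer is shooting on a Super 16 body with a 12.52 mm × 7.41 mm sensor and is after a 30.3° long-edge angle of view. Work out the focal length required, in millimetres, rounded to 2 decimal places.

From α = 2·arctan(w/2f) we get f = w / (2·tan(α/2)).
With w = 12.52 mm and α/2 = 15.15°, tan(α/2) ≈ 0.27076, so f ≈ 12.52 / 0.54151 ≈ 23.1204 mm.

23.12 mm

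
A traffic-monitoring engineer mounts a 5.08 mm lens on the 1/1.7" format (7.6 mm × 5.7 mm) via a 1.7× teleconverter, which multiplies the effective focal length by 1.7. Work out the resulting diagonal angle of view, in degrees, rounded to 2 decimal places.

Effective focal length f = 5.08 × 1.7 = 8.636 mm.
Sensor diagonal = √(7.6² + 5.7²) = √90.2500 ≈ 9.5000 mm.
α = 2·arctan(9.500 / (2 × 8.636)) = 2·arctan(0.55002) ≈ 57.6236°.

57.62°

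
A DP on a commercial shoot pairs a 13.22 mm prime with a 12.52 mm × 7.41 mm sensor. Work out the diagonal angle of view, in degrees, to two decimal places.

Sensor diagonal = √(12.52² + 7.41²) = √211.6585 ≈ 14.5485 mm.
Angle of view α = 2·arctan(d/2f) with d = 14.5485 mm and f = 13.22 mm.
d/2f = 0.55025; arctan(0.55025) ≈ 28.8216°, so α ≈ 57.6432°.

57.64°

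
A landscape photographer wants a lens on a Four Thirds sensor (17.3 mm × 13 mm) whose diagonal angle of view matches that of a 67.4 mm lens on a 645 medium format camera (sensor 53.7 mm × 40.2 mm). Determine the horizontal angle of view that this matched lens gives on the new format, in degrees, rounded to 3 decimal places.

43.388°

Sensor diagonal = √(53.7² + 40.2²) = √4499.7300 ≈ 67.0800 mm.
Sensor diagonal = √(17.3² + 13²) = √468.2900 ≈ 21.6400 mm.
Equal diagonal AOV ⇒ f₂ = f₁ · 21.6400/67.0800 = 67.4 × 0.32260 ≈ 21.7432 mm.
Horizontal AOV on the new format = 2·arctan(17.3 / (2 × 21.7432)) = 2·arctan(0.39782) ≈ 43.3878°.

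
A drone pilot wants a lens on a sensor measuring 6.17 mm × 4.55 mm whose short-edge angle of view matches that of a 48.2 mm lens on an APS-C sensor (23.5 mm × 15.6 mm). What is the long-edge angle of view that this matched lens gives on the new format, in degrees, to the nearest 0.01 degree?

24.75°

Equal short-edge AOV ⇒ f₂ = f₁ · 4.55/15.6 = 48.2 × 0.29167 ≈ 14.0583 mm.
Long-edge AOV on the new format = 2·arctan(6.17 / (2 × 14.0583)) = 2·arctan(0.21944) ≈ 24.7539°.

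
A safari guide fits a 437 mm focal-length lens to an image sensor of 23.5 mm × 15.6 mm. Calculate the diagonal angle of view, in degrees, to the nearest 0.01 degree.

3.70°

Sensor diagonal = √(23.5² + 15.6²) = √795.6100 ≈ 28.2066 mm.
Angle of view α = 2·arctan(d/2f) with d = 28.2066 mm and f = 437 mm.
d/2f = 0.03227; arctan(0.03227) ≈ 1.8485°, so α ≈ 3.6969°.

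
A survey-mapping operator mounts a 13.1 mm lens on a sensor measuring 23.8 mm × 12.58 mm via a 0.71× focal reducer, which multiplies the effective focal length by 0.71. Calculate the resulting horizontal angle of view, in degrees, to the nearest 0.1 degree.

Effective focal length f = 13.1 × 0.71 = 9.301 mm.
α = 2·arctan(23.8 / (2 × 9.301)) = 2·arctan(1.27943) ≈ 103.9779°.

104.0°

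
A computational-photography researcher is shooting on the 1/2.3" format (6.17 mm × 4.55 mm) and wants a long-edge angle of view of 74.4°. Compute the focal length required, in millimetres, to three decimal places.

4.064 mm

From α = 2·arctan(w/2f) we get f = w / (2·tan(α/2)).
With w = 6.17 mm and α/2 = 37.2°, tan(α/2) ≈ 0.75904, so f ≈ 6.17 / 1.51808 ≈ 4.0643 mm.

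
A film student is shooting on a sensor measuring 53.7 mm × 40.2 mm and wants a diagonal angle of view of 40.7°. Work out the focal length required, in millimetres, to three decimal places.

Sensor diagonal = √(53.7² + 40.2²) = √4499.7300 ≈ 67.0800 mm.
From α = 2·arctan(d/2f) we get f = d / (2·tan(α/2)).
With d = 67.0800 mm and α/2 = 20.35°, tan(α/2) ≈ 0.37090, so f ≈ 67.0800 / 0.74181 ≈ 90.4278 mm.

90.428 mm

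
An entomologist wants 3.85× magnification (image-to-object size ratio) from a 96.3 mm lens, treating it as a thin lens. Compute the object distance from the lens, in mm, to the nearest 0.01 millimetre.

121.31 mm

With m = dᵢ/dₒ and 1/f = 1/dₒ + 1/dᵢ, substituting dᵢ = m·dₒ gives 1/f = (1 + 1/m)/dₒ, hence dₒ = f·(1 + 1/m).
dₒ = 96.3 × (1 + 1/3.85) = 96.3 × 1.25974 ≈ 121.313 mm.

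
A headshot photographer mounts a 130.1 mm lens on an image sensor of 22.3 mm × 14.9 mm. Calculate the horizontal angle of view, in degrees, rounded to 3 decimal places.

Angle of view α = 2·arctan(w/2f) with w = 22.3 mm and f = 130.1 mm.
w/2f = 0.08570; arctan(0.08570) ≈ 4.8985°, so α ≈ 9.7969°.

9.797°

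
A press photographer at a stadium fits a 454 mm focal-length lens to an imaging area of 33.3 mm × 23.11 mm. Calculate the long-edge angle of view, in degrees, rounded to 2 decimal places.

Angle of view α = 2·arctan(w/2f) with w = 33.3 mm and f = 454 mm.
w/2f = 0.03667; arctan(0.03667) ≈ 2.1003°, so α ≈ 4.2006°.

4.20°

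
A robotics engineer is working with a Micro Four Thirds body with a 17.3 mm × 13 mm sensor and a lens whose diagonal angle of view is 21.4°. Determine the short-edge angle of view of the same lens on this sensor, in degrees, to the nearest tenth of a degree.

13.0°

Sensor diagonal = √(17.3² + 13²) = √468.2900 ≈ 21.6400 mm.
From the diagonal AOV: f = 21.6400 / (2·tan(10.7°)) = 21.6400 / 0.37790 ≈ 57.2633 mm.
Short-edge AOV = 2·arctan(13 / (2 × 57.2633)) = 2·arctan(0.11351) ≈ 12.9519°.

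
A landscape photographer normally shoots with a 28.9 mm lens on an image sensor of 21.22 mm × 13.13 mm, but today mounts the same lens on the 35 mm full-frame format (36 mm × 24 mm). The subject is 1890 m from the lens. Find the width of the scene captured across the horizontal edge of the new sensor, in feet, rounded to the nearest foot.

7724 ft

The focal length stays 28.9 mm; the relevant sensor dimension is now w = 36 mm. Object distance dₒ = 1890 m = 1.89e+06 mm.
Thin-lens field width W = w·(dₒ − f)/f = 36 × (1.89e+06 − 28.9)/28.9 ≈ 2354289.260 mm = 2354289.260/304.8 ft = 7724.05 ft.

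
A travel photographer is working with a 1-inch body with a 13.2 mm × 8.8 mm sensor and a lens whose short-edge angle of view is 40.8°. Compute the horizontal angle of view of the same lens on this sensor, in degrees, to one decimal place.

58.3°

From the short-edge AOV: f = 8.8 / (2·tan(20.4°)) = 8.8 / 0.74379 ≈ 11.8312 mm.
Horizontal AOV = 2·arctan(13.2 / (2 × 11.8312)) = 2·arctan(0.55784) ≈ 58.3095°.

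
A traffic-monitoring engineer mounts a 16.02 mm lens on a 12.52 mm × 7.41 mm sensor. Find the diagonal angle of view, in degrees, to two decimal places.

48.84°

Sensor diagonal = √(12.52² + 7.41²) = √211.6585 ≈ 14.5485 mm.
Angle of view α = 2·arctan(d/2f) with d = 14.5485 mm and f = 16.02 mm.
d/2f = 0.45407; arctan(0.45407) ≈ 24.4215°, so α ≈ 48.8430°.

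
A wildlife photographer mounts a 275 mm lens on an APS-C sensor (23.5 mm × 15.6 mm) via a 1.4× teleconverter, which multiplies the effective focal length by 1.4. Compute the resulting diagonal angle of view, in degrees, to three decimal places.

4.196°

Effective focal length f = 275 × 1.4 = 385 mm.
Sensor diagonal = √(23.5² + 15.6²) = √795.6100 ≈ 28.2066 mm.
α = 2·arctan(28.207 / (2 × 385)) = 2·arctan(0.03663) ≈ 4.1958°.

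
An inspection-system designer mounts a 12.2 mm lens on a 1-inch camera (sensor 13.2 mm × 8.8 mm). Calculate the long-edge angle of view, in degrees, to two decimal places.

Angle of view α = 2·arctan(w/2f) with w = 13.2 mm and f = 12.2 mm.
w/2f = 0.54098; arctan(0.54098) ≈ 28.4127°, so α ≈ 56.8253°.

56.83°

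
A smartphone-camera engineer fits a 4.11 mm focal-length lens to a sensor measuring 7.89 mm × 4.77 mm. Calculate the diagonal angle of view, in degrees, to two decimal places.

Sensor diagonal = √(7.89² + 4.77²) = √85.0050 ≈ 9.2198 mm.
Angle of view α = 2·arctan(d/2f) with d = 9.2198 mm and f = 4.11 mm.
d/2f = 1.12163; arctan(1.12163) ≈ 48.2811°, so α ≈ 96.5623°.

96.56°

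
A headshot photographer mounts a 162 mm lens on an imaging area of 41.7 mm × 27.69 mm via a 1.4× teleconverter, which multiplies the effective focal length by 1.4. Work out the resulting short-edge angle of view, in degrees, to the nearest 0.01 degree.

Effective focal length f = 162 × 1.4 = 226.8 mm.
α = 2·arctan(27.69 / (2 × 226.8)) = 2·arctan(0.06104) ≈ 6.9866°.

6.99°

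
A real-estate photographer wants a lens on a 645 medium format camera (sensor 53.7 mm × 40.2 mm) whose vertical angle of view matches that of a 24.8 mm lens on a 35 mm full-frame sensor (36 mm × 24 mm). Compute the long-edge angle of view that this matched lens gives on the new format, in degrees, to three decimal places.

Equal vertical AOV ⇒ f₂ = f₁ · 40.2/24 = 24.8 × 1.67500 ≈ 41.5400 mm.
Long-edge AOV on the new format = 2·arctan(53.7 / (2 × 41.5400)) = 2·arctan(0.64636) ≈ 65.7544°.

65.754°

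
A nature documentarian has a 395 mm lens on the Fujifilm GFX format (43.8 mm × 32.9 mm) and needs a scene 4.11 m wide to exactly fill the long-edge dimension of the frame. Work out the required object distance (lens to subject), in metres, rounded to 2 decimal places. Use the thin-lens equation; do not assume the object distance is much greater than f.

37.46 m

W: 4.11 m = 4110 mm.
Magnification m = w/W = dᵢ/dₒ; combined with 1/f = 1/dₒ + 1/dᵢ this gives dₒ = f·(1 + W/w).
dₒ = 395 mm × (1 + 4110/43.8) = 395 × 94.8356 ≈ 37460.068 mm = 37.4601 m.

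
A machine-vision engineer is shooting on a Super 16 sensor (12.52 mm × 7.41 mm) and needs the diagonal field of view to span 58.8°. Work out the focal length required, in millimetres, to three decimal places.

Sensor diagonal = √(12.52² + 7.41²) = √211.6585 ≈ 14.5485 mm.
From α = 2·arctan(d/2f) we get f = d / (2·tan(α/2)).
With d = 14.5485 mm and α/2 = 29.4°, tan(α/2) ≈ 0.56347, so f ≈ 14.5485 / 1.12694 ≈ 12.9097 mm.

12.910 mm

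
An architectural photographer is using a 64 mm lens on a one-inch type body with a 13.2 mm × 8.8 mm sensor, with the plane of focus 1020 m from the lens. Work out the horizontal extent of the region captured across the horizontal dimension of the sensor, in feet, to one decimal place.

690.2 ft

dₒ: 1020 m = 1.02e+06 mm.
Similar triangles through the lens centre give W/dₒ = w/dᵢ; with 1/f = 1/dₒ + 1/dᵢ this gives W = w·(dₒ − f)/f.
W = 13.2 mm × (1.02e+06 − 64) / 64 = 13.2 × 15936.5000 ≈ 210361.800 mm = 210361.800/304.8 ft = 690.163 ft.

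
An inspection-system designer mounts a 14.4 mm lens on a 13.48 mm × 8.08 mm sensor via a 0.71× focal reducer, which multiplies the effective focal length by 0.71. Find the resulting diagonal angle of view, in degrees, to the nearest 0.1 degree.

75.1°

Effective focal length f = 14.4 × 0.71 = 10.224 mm.
Sensor diagonal = √(13.48² + 8.08²) = √246.9968 ≈ 15.7161 mm.
α = 2·arctan(15.716 / (2 × 10.224)) = 2·arctan(0.76859) ≈ 75.0911°.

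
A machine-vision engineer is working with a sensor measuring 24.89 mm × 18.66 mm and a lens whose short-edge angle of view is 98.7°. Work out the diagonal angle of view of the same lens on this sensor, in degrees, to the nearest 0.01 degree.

125.50°

From the short-edge AOV: f = 18.66 / (2·tan(49.35°)) = 18.66 / 2.32932 ≈ 8.0109 mm.
Sensor diagonal = √(24.89² + 18.66²) = √967.7077 ≈ 31.1080 mm.
Diagonal AOV = 2·arctan(31.1080 / (2 × 8.0109)) = 2·arctan(1.94160) ≈ 125.4996°.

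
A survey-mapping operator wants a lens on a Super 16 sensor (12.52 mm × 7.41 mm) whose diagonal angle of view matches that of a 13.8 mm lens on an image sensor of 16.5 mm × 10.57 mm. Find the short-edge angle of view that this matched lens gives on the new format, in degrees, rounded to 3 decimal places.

39.761°

Sensor diagonal = √(16.5² + 10.57²) = √383.9749 ≈ 19.5953 mm.
Sensor diagonal = √(12.52² + 7.41²) = √211.6585 ≈ 14.5485 mm.
Equal diagonal AOV ⇒ f₂ = f₁ · 14.5485/19.5953 = 13.8 × 0.74245 ≈ 10.2458 mm.
Short-edge AOV on the new format = 2·arctan(7.41 / (2 × 10.2458)) = 2·arctan(0.36161) ≈ 39.7612°.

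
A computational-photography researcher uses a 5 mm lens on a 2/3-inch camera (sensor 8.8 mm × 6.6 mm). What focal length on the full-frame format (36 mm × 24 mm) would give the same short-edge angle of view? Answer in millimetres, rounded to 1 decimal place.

18.2 mm

Equal angle of view means equal height/f ratio, so f₂ = f₁ · (height₂/height₁) = 5 × 24/6.6.
f₂ = 5 × 3.63636 ≈ 18.182 mm.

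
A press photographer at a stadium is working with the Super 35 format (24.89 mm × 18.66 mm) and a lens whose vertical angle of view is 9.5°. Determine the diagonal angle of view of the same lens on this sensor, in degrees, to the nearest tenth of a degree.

15.8°

From the vertical AOV: f = 18.66 / (2·tan(4.75°)) = 18.66 / 0.16619 ≈ 112.2830 mm.
Sensor diagonal = √(24.89² + 18.66²) = √967.7077 ≈ 31.1080 mm.
Diagonal AOV = 2·arctan(31.1080 / (2 × 112.2830)) = 2·arctan(0.13852) ≈ 15.7734°.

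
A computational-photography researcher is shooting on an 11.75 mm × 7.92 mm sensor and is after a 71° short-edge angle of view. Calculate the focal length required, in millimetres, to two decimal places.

5.55 mm

From α = 2·arctan(h/2f) we get f = h / (2·tan(α/2)).
With h = 7.92 mm and α/2 = 35.5°, tan(α/2) ≈ 0.71329, so f ≈ 7.92 / 1.42659 ≈ 5.5517 mm.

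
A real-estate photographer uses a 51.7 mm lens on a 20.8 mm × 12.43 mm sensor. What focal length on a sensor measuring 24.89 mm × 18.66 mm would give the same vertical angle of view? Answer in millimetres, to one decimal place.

Equal angle of view means equal height/f ratio, so f₂ = f₁ · (height₂/height₁) = 51.7 × 18.66/12.43.
f₂ = 51.7 × 1.50121 ≈ 77.612 mm.

77.6 mm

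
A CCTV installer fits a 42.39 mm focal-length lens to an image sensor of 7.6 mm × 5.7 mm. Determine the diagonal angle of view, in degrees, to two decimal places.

12.79°

Sensor diagonal = √(7.6² + 5.7²) = √90.2500 ≈ 9.5000 mm.
Angle of view α = 2·arctan(d/2f) with d = 9.5000 mm and f = 42.39 mm.
d/2f = 0.11205; arctan(0.11205) ≈ 6.3936°, so α ≈ 12.7872°.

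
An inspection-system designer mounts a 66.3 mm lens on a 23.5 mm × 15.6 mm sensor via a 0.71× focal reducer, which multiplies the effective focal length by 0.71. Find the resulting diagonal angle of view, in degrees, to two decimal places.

Effective focal length f = 66.3 × 0.71 = 47.073 mm.
Sensor diagonal = √(23.5² + 15.6²) = √795.6100 ≈ 28.2066 mm.
α = 2·arctan(28.207 / (2 × 47.073)) = 2·arctan(0.29960) ≈ 33.3569°.

33.36°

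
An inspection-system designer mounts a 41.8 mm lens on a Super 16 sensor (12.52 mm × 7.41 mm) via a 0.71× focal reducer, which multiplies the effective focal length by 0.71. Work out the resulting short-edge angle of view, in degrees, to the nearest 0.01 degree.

Effective focal length f = 41.8 × 0.71 = 29.678 mm.
α = 2·arctan(7.41 / (2 × 29.678)) = 2·arctan(0.12484) ≈ 14.2320°.

14.23°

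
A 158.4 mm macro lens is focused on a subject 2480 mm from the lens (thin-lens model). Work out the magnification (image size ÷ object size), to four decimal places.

0.0682×

Thin lens: 1/f = 1/dₒ + 1/dᵢ → 1/dᵢ = 1/158.4 − 1/2480 = 0.0059099 mm⁻¹, so dᵢ ≈ 169.2074 mm.
Magnification m = dᵢ/dₒ = 169.2074/2480 ≈ 0.06823.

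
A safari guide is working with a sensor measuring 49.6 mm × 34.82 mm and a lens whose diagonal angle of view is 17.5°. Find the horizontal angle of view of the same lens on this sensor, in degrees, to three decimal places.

14.360°

Sensor diagonal = √(49.6² + 34.82²) = √3672.5924 ≈ 60.6019 mm.
From the diagonal AOV: f = 60.6019 / (2·tan(8.75°)) = 60.6019 / 0.30783 ≈ 196.8685 mm.
Horizontal AOV = 2·arctan(49.6 / (2 × 196.8685)) = 2·arctan(0.12597) ≈ 14.3597°.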